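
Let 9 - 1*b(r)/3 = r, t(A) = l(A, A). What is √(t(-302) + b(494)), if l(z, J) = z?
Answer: I*√1757 ≈ 41.917*I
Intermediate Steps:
t(A) = A
b(r) = 27 - 3*r
√(t(-302) + b(494)) = √(-302 + (27 - 3*494)) = √(-302 + (27 - 1482)) = √(-302 - 1455) = √(-1757) = I*√1757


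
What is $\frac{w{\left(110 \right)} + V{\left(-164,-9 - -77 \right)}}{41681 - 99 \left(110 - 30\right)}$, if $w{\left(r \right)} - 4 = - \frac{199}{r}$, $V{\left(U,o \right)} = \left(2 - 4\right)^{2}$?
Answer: $\frac{681}{3713710} \approx 0.00018337$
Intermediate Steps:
$V{\left(U,o \right)} = 4$ ($V{\left(U,o \right)} = \left(-2\right)^{2} = 4$)
$w{\left(r \right)} = 4 - \frac{199}{r}$
$\frac{w{\left(110 \right)} + V{\left(-164,-9 - -77 \right)}}{41681 - 99 \left(110 - 30\right)} = \frac{\left(4 - \frac{199}{110}\right) + 4}{41681 - 99 \left(110 - 30\right)} = \frac{\left(4 - \frac{199}{110}\right) + 4}{41681 - 7920} = \frac{\frac{241}{110} + 4}{33761} = \frac{681}{110} \cdot \frac{1}{33761} = \frac{681}{3713710}$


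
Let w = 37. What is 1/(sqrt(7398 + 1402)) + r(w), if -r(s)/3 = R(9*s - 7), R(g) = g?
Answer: -978 + sqrt(22)/440 ≈ -977.99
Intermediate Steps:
r(s) = 21 - 27*s (r(s) = -3*(9*s - 7) = -3*(-7 + 9*s) = 21 - 27*s)
1/(sqrt(7398 + 1402)) + r(w) = 1/(sqrt(7398 + 1402)) + (21 - 27*37) = 1/(sqrt(8800)) + (21 - 999) = 1/(20*sqrt(22)) - 978 = sqrt(22)/440 - 978 = -978 + sqrt(22)/440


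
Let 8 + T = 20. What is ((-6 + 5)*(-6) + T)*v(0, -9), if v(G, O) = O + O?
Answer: -324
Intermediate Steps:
T = 12 (T = -8 + 20 = 12)
v(G, O) = 2*O
((-6 + 5)*(-6) + T)*v(0, -9) = ((-6 + 5)*(-6) + 12)*(2*(-9)) = (-1*(-6) + 12)*(-18) = (6 + 12)*(-18) = 18*(-18) = -324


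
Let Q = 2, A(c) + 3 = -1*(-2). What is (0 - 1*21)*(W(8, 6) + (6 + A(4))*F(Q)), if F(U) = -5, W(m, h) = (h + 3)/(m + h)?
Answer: 1023/2 ≈ 511.50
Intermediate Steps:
A(c) = -1 (A(c) = -3 - 1*(-2) = -3 + 2 = -1)
W(m, h) = (3 + h)/(h + m)
(0 - 1*21)*(W(8, 6) + (6 + A(4))*F(Q)) = (0 - 1*21)*((3 + 6)/(6 + 8) + (6 - 1)*(-5)) = (0 - 21)*(9/14 + 5*(-5)) = -21*((1/14)*9 - 25) = -21*(9/14 - 25) = -21*(-341/14) = 1023/2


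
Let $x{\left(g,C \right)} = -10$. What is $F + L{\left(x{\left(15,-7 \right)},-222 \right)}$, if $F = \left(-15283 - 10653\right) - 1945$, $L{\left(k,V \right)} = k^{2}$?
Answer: $-27781$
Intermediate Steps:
$F = -27881$ ($F = -25936 - 1945 = -27881$)
$F + L{\left(x{\left(15,-7 \right)},-222 \right)} = -27881 + \left(-10\right)^{2} = -27881 + 100 = -27781$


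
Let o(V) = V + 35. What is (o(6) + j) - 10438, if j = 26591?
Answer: 16194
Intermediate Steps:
o(V) = 35 + V
(o(6) + j) - 10438 = ((35 + 6) + 26591) - 10438 = (41 + 26591) - 10438 = 26632 - 10438 = 16194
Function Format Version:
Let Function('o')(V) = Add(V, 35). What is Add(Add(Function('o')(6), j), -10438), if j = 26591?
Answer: 16194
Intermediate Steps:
Function('o')(V) = Add(35, V)
Add(Add(Function('o')(6), j), -10438) = Add(Add(Add(35, 6), 26591), -10438) = Add(Add(41, 26591), -10438) = Add(26632, -10438) = 16194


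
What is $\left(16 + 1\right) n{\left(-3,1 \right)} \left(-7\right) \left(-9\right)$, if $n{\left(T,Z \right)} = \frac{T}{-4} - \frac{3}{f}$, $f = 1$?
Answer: $- \frac{9639}{4} \approx -2409.8$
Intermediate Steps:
$n{\left(T,Z \right)} = -3 - \frac{T}{4}$ ($n{\left(T,Z \right)} = \frac{T}{-4} - \frac{3}{1} = T \left(- \frac{1}{4}\right) - 3 = - \frac{T}{4} - 3 = -3 - \frac{T}{4}$)
$\left(16 + 1\right) n{\left(-3,1 \right)} \left(-7\right) \left(-9\right) = \left(16 + 1\right) \left(-3 - - \frac{3}{4}\right) \left(-7\right) \left(-9\right) = 17 \left(-3 + \frac{3}{4}\right) \left(-7\right) \left(-9\right) = 17 \left(- \frac{9}{4}\right) \left(-7\right) \left(-9\right) = 17 \cdot \frac{63}{4} \left(-9\right) = 17 \left(- \frac{567}{4}\right) = - \frac{9639}{4}$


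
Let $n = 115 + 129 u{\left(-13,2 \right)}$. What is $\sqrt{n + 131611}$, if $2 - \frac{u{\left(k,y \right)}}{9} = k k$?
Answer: $i \sqrt{62161} \approx 249.32 i$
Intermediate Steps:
$u{\left(k,y \right)} = 18 - 9 k^{2}$ ($u{\left(k,y \right)} = 18 - 9 k k = 18 - 9 k^{2}$)
$n = -193772$ ($n = 115 + 129 \left(18 - 9 \left(-13\right)^{2}\right) = 115 + 129 \left(18 - 1521\right) = 115 + 129 \left(-1503\right) = 115 - 193887 = -193772$)
$\sqrt{n + 131611} = \sqrt{-193772 + 131611} = \sqrt{-62161} = i \sqrt{62161}$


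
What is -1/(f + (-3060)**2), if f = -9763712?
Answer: 1/400112 ≈ 2.4993e-6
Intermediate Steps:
-1/(f + (-3060)**2) = -1/(-9763712 + (-3060)**2) = -1/(-9763712 + 9363600) = -1/(-400112) = -1*(-1/400112) = 1/400112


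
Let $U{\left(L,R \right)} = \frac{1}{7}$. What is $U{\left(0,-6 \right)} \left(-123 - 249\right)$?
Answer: $- \frac{372}{7} \approx -53.143$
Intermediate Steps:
$U{\left(L,R \right)} = \frac{1}{7}$
$U{\left(0,-6 \right)} \left(-123 - 249\right) = \frac{-123 - 249}{7} = \frac{1}{7} \left(-372\right) = - \frac{372}{7}$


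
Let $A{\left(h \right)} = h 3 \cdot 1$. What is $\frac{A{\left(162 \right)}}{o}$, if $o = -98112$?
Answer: $- \frac{81}{16352} \approx -0.0049535$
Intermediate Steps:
$A{\left(h \right)} = 3 h$ ($A{\left(h \right)} = 3 h 1 = 3 h$)
$\frac{A{\left(162 \right)}}{o} = \frac{3 \cdot 162}{-98112} = 486 \left(- \frac{1}{98112}\right) = - \frac{81}{16352}$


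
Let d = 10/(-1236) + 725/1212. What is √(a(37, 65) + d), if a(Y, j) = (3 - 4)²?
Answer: √688335301/20806 ≈ 1.2610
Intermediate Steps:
a(Y, j) = 1 (a(Y, j) = (-1)² = 1)
d = 24555/41612 (d = 10*(-1/1236) + 725*(1/1212) = -5/618 + 725/1212 = 24555/41612 ≈ 0.59009)
√(a(37, 65) + d) = √(1 + 24555/41612) = √(66167/41612) = √688335301/20806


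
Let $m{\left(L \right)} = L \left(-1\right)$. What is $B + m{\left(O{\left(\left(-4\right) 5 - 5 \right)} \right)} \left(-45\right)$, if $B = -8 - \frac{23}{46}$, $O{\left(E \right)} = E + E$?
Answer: $- \frac{4517}{2} \approx -2258.5$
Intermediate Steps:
$O{\left(E \right)} = 2 E$
$m{\left(L \right)} = - L$
$B = - \frac{17}{2}$ ($B = -8 - \frac{1}{2} = - \frac{17}{2} \approx -8.5$)
$B + m{\left(O{\left(\left(-4\right) 5 - 5 \right)} \right)} \left(-45\right) = - \frac{17}{2} + - 2 \left(\left(-4\right) 5 - 5\right) \left(-45\right) = - \frac{17}{2} + - 2 \left(-20 - 5\right) \left(-45\right) = - \frac{17}{2} + - 2 \left(-25\right) \left(-45\right) = - \frac{17}{2} + \left(-1\right) \left(-50\right) \left(-45\right) = - \frac{17}{2} + 50 \left(-45\right) = - \frac{17}{2} - 2250 = - \frac{4517}{2}$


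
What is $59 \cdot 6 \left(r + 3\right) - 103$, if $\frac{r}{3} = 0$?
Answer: $959$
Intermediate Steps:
$r = 0$ ($r = 3 \cdot 0 = 0$)
$59 \cdot 6 \left(r + 3\right) - 103 = 59 \cdot 6 \left(0 + 3\right) - 103 = 59 \cdot 6 \cdot 3 - 103 = 59 \cdot 18 - 103 = 1062 - 103 = 959$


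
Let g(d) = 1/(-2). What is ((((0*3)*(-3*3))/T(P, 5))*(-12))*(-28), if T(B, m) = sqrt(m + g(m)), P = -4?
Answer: 0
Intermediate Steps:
g(d) = -1/2
T(B, m) = sqrt(-1/2 + m) (T(B, m) = sqrt(m - 1/2) = sqrt(-1/2 + m))
((((0*3)*(-3*3))/T(P, 5))*(-12))*(-28) = ((((0*3)*(-3*3))/((sqrt(-2 + 4*5)/2)))*(-12))*(-28) = (((0*(-9))/((sqrt(-2 + 20)/2)))*(-12))*(-28) = ((0/((sqrt(18)/2)))*(-12))*(-28) = ((0/(((3*sqrt(2))/2)))*(-12))*(-28) = ((0/((3*sqrt(2)/2)))*(-12))*(-28) = ((0*(sqrt(2)/3))*(-12))*(-28) = (0*(-12))*(-28) = 0*(-28) = 0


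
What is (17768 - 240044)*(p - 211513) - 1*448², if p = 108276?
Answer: 22946906708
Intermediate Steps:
(17768 - 240044)*(p - 211513) - 1*448² = (17768 - 240044)*(108276 - 211513) - 1*448² = -222276*(-103237) - 1*200704 = 22947107412 - 200704 = 22946906708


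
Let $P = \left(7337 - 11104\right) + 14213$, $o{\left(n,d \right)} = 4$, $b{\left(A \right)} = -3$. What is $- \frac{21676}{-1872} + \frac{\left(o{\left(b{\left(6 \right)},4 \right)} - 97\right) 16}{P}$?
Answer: $\frac{9318415}{814788} \approx 11.437$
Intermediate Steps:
$P = 10446$ ($P = -3767 + 14213 = 10446$)
$- \frac{21676}{-1872} + \frac{\left(o{\left(b{\left(6 \right)},4 \right)} - 97\right) 16}{P} = - \frac{21676}{-1872} + \frac{\left(4 - 97\right) 16}{10446} = \left(-21676\right) \left(- \frac{1}{1872}\right) + \left(-93\right) 16 \cdot \frac{1}{10446} = \frac{5419}{468} - \frac{248}{1741} = \frac{9318415}{814788}$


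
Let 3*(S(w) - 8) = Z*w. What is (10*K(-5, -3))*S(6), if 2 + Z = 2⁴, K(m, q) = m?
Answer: -1800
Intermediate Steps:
Z = 14 (Z = -2 + 2⁴ = -2 + 16 = 14)
S(w) = 8 + 14*w/3 (S(w) = 8 + (14*w)/3 = 8 + 14*w/3)
(10*K(-5, -3))*S(6) = (10*(-5))*(8 + (14/3)*6) = -50*(8 + 28) = -50*36 = -1800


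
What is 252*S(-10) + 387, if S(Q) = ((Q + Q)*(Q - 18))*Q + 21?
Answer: -1405521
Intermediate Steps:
S(Q) = 21 + 2*Q²*(-18 + Q) (S(Q) = ((2*Q)*(-18 + Q))*Q + 21 = (2*Q*(-18 + Q))*Q + 21 = 2*Q²*(-18 + Q) + 21 = 21 + 2*Q²*(-18 + Q))
252*S(-10) + 387 = 252*(21 - 36*(-10)² + 2*(-10)³) + 387 = 252*(21 - 36*100 + 2*(-1000)) + 387 = 252*(21 - 3600 - 2000) + 387 = 252*(-5579) + 387 = -1405908 + 387 = -1405521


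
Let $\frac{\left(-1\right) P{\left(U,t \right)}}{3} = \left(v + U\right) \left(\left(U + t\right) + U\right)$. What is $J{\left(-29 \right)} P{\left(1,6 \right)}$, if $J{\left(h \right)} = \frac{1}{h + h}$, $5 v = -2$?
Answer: $\frac{36}{145} \approx 0.24828$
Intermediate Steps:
$v = - \frac{2}{5}$ ($v = \frac{1}{5} \left(-2\right) = - \frac{2}{5} \approx -0.4$)
$P{\left(U,t \right)} = - 3 \left(- \frac{2}{5} + U\right) \left(t + 2 U\right)$ ($P{\left(U,t \right)} = - 3 \left(- \frac{2}{5} + U\right) \left(\left(U + t\right) + U\right) = - 3 \left(- \frac{2}{5} + U\right) \left(t + 2 U\right)$)
$J{\left(h \right)} = \frac{1}{2 h}$
$J{\left(-29 \right)} P{\left(1,6 \right)} = \frac{1}{2 \left(-29\right)} \left(- 6 \cdot 1^{2} + \frac{6}{5} \cdot 6 + \frac{12}{5} \cdot 1 - 3 \cdot 6\right) = \frac{1}{2} \left(- \frac{1}{29}\right) \left(\left(-6\right) 1 + \frac{36}{5} + \frac{12}{5} - 18\right) = - \frac{-6 + \frac{36}{5} + \frac{12}{5} - 18}{58} = \left(- \frac{1}{58}\right) \left(- \frac{72}{5}\right) = \frac{36}{145}$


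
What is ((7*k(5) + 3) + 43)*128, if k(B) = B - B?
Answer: 5888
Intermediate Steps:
k(B) = 0
((7*k(5) + 3) + 43)*128 = ((7*0 + 3) + 43)*128 = ((0 + 3) + 43)*128 = (3 + 43)*128 = 46*128 = 5888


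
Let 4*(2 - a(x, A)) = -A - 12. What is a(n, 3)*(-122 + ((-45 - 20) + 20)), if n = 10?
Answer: -3841/4 ≈ -960.25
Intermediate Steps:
a(x, A) = 5 + A/4 (a(x, A) = 2 - (-A - 12)/4 = 2 - (-12 - A)/4 = 2 + (3 + A/4) = 5 + A/4)
a(n, 3)*(-122 + ((-45 - 20) + 20)) = (5 + (¼)*3)*(-122 + ((-45 - 20) + 20)) = (5 + ¾)*(-122 + (-65 + 20)) = 23*(-122 - 45)/4 = (23/4)*(-167) = -3841/4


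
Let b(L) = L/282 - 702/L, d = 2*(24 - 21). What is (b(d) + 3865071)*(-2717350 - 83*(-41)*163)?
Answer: -392853510444579/47 ≈ -8.3586e+12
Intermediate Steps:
d = 6 (d = 2*3 = 6)
b(L) = -702/L + L/282 (b(L) = L*(1/282) - 702/L = L/282 - 702/L = -702/L + L/282)
(b(d) + 3865071)*(-2717350 - 83*(-41)*163) = ((-702/6 + (1/282)*6) + 3865071)*(-2717350 - 83*(-41)*163) = ((-702*1/6 + 1/47) + 3865071)*(-2717350 + 3403*163) = ((-117 + 1/47) + 3865071)*(-2717350 + 554689) = (-5498/47 + 3865071)*(-2162661) = (181652839/47)*(-2162661) = -392853510444579/47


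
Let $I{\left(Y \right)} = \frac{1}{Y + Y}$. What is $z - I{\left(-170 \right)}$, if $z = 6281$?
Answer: $\frac{2135541}{340} \approx 6281.0$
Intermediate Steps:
$I{\left(Y \right)} = \frac{1}{2 Y}$
$z - I{\left(-170 \right)} = 6281 - \frac{1}{2 \left(-170\right)} = 6281 - \frac{1}{2} \left(- \frac{1}{170}\right) = 6281 - - \frac{1}{340} = 6281 + \frac{1}{340} = \frac{2135541}{340}$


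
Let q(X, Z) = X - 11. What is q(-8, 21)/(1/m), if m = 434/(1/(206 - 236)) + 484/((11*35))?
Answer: 8657464/35 ≈ 2.4736e+5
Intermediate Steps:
q(X, Z) = -11 + X
m = -455656/35 (m = 434/(1/(-30)) + 484/385 = 434/(-1/30) + 484*(1/385) = 434*(-30) + 44/35 = -13020 + 44/35 = -455656/35 ≈ -13019.)
q(-8, 21)/(1/m) = (-11 - 8)/(1/(-455656/35)) = -19/(-35/455656) = -19*(-455656/35) = 8657464/35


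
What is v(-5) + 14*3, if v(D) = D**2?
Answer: 67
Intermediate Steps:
v(-5) + 14*3 = (-5)**2 + 14*3 = 25 + 42 = 67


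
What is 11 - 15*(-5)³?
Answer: 1886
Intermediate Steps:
11 - 15*(-5)³ = 11 - 15*(-125) = 11 + 1875 = 1886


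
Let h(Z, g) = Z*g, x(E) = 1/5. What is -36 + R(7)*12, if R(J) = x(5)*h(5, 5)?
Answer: 24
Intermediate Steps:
x(E) = 1/5
R(J) = 5 (R(J) = (5*5)/5 = (1/5)*25 = 5)
-36 + R(7)*12 = -36 + 5*12 = -36 + 60 = 24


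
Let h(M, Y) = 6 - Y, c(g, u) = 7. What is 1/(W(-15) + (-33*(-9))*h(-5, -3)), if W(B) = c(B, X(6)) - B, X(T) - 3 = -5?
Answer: 1/2695 ≈ 0.00037106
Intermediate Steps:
X(T) = -2 (X(T) = 3 - 5 = -2)
W(B) = 7 - B
1/(W(-15) + (-33*(-9))*h(-5, -3)) = 1/((7 - 1*(-15)) + (-33*(-9))*(6 - 1*(-3))) = 1/((7 + 15) + 297*(6 + 3)) = 1/(22 + 297*9) = 1/(22 + 2673) = 1/2695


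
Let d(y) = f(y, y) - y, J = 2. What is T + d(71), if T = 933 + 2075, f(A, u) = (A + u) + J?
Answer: 3081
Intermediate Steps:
f(A, u) = 2 + A + u (f(A, u) = (A + u) + 2 = 2 + A + u)
d(y) = 2 + y (d(y) = (2 + y + y) - y = (2 + 2*y) - y = 2 + y)
T = 3008
T + d(71) = 3008 + (2 + 71) = 3008 + 73 = 3081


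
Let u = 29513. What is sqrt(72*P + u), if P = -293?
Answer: sqrt(8417) ≈ 91.744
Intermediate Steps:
sqrt(72*P + u) = sqrt(72*(-293) + 29513) = sqrt(-21096 + 29513) = sqrt(8417)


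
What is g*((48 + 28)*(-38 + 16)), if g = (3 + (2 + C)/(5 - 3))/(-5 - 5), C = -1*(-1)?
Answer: 3762/5 ≈ 752.40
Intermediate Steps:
C = 1
g = -9/20 (g = (3 + (2 + 1)/(5 - 3))/(-5 - 5) = (3 + 3/2)/(-10) = (3 + 3*(1/2))*(-1/10) = (3 + 3/2)*(-1/10) = (9/2)*(-1/10) = -9/20 ≈ -0.45000)
g*((48 + 28)*(-38 + 16)) = -9*(48 + 28)*(-38 + 16)/20 = -171*(-22)/5 = -9/20*(-1672) = 3762/5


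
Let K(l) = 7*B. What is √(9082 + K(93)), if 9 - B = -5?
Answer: 6*√255 ≈ 95.812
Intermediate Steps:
B = 14 (B = 9 - 1*(-5) = 9 + 5 = 14)
K(l) = 98 (K(l) = 7*14 = 98)
√(9082 + K(93)) = √(9082 + 98) = √9180 = 6*√255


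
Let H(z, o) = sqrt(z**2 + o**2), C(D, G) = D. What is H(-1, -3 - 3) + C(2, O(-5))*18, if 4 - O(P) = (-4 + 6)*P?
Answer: 36 + sqrt(37) ≈ 42.083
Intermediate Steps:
O(P) = 4 - 2*P (O(P) = 4 - (-4 + 6)*P = 4 - 2*P)
H(z, o) = sqrt(o**2 + z**2)
H(-1, -3 - 3) + C(2, O(-5))*18 = sqrt((-3 - 3)**2 + (-1)**2) + 2*18 = sqrt((-6)**2 + 1) + 36 = sqrt(36 + 1) + 36 = sqrt(37) + 36 = 36 + sqrt(37)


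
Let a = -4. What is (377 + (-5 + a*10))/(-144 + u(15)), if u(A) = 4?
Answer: -83/35 ≈ -2.3714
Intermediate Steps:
(377 + (-5 + a*10))/(-144 + u(15)) = (377 + (-5 - 4*10))/(-144 + 4) = (377 + (-5 - 40))/(-140) = (377 - 45)*(-1/140) = 332*(-1/140) = -83/35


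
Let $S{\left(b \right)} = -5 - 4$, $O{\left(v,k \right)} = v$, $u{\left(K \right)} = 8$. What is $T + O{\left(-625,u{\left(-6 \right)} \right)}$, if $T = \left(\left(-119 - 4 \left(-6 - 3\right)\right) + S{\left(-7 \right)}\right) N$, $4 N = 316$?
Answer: $-7893$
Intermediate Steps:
$N = 79$ ($N = \frac{1}{4} \cdot 316 = 79$)
$S{\left(b \right)} = -9$ ($S{\left(b \right)} = -5 - 4 = -9$)
$T = -7268$ ($T = \left(\left(-119 - 4 \left(-6 - 3\right)\right) - 9\right) 79 = \left(\left(-119 - -36\right) - 9\right) 79 = \left(\left(-119 + 36\right) - 9\right) 79 = \left(-83 - 9\right) 79 = \left(-92\right) 79 = -7268$)
$T + O{\left(-625,u{\left(-6 \right)} \right)} = -7268 - 625 = -7893$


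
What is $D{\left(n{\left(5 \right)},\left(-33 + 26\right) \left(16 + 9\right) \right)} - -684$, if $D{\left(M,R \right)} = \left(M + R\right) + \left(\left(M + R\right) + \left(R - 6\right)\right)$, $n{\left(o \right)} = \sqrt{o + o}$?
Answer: $153 + 2 \sqrt{10} \approx 159.32$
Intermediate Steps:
$n{\left(o \right)} = \sqrt{2} \sqrt{o}$ ($n{\left(o \right)} = \sqrt{2 o} = \sqrt{2} \sqrt{o}$)
$D{\left(M,R \right)} = -6 + 2 M + 3 R$ ($D{\left(M,R \right)} = \left(M + R\right) + \left(\left(M + R\right) + \left(-6 + R\right)\right) = \left(M + R\right) + \left(-6 + M + 2 R\right) = -6 + 2 M + 3 R$)
$D{\left(n{\left(5 \right)},\left(-33 + 26\right) \left(16 + 9\right) \right)} - -684 = \left(-6 + 2 \sqrt{2} \sqrt{5} + 3 \left(-33 + 26\right) \left(16 + 9\right)\right) - -684 = \left(-6 + 2 \sqrt{10} + 3 \left(\left(-7\right) 25\right)\right) + 684 = \left(-6 + 2 \sqrt{10} + 3 \left(-175\right)\right) + 684 = \left(-6 + 2 \sqrt{10} - 525\right) + 684 = \left(-531 + 2 \sqrt{10}\right) + 684 = 153 + 2 \sqrt{10}$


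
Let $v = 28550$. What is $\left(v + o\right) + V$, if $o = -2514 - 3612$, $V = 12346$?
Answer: $34770$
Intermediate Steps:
$o = -6126$
$\left(v + o\right) + V = \left(28550 - 6126\right) + 12346 = 22424 + 12346 = 34770$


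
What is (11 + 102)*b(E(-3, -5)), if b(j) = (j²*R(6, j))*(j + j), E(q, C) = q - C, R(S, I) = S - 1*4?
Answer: 3616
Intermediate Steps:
R(S, I) = -4 + S (R(S, I) = S - 4 = -4 + S)
b(j) = 4*j³ (b(j) = (j²*(-4 + 6))*(j + j) = (j²*2)*(2*j) = (2*j²)*(2*j) = 4*j³)
(11 + 102)*b(E(-3, -5)) = (11 + 102)*(4*(-3 - 1*(-5))³) = 113*(4*(-3 + 5)³) = 113*(4*2³) = 113*(4*8) = 113*32 = 3616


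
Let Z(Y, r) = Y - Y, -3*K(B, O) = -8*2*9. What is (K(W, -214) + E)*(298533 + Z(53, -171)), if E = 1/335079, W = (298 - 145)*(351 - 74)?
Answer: 1600514325223/111693 ≈ 1.4330e+7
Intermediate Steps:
W = 42381 (W = 153*277 = 42381)
K(B, O) = 48 (K(B, O) = -(-8*2)*9/3 = -(-16)*9/3 = -⅓*(-144) = 48)
Z(Y, r) = 0
E = 1/335079 ≈ 2.9844e-6
(K(W, -214) + E)*(298533 + Z(53, -171)) = (48 + 1/335079)*(298533 + 0) = (16083793/335079)*298533 = 1600514325223/111693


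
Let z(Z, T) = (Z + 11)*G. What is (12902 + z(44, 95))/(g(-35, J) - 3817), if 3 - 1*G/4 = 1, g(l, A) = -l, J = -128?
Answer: -6671/1891 ≈ -3.5278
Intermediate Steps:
G = 8 (G = 12 - 4*1 = 12 - 4 = 8)
z(Z, T) = 88 + 8*Z (z(Z, T) = (Z + 11)*8 = (11 + Z)*8 = 88 + 8*Z)
(12902 + z(44, 95))/(g(-35, J) - 3817) = (12902 + (88 + 8*44))/(-1*(-35) - 3817) = (12902 + (88 + 352))/(35 - 3817) = (12902 + 440)/(-3782) = 13342*(-1/3782) = -6671/1891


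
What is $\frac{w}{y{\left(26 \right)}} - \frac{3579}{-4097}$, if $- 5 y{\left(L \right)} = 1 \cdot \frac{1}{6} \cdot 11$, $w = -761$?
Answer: $\frac{93573879}{45067} \approx 2076.3$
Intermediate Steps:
$y{\left(L \right)} = - \frac{11}{30}$ ($y{\left(L \right)} = - \frac{1 \cdot \frac{1}{6} \cdot 11}{5} = - \frac{\frac{1}{6} \cdot 11}{5} = \left(- \frac{1}{5}\right) \frac{11}{6} = - \frac{11}{30}$)
$\frac{w}{y{\left(26 \right)}} - \frac{3579}{-4097} = - \frac{761}{- \frac{11}{30}} - \frac{3579}{-4097} = \left(-761\right) \left(- \frac{30}{11}\right) - - \frac{3579}{4097} = \frac{22830}{11} + \frac{3579}{4097} = \frac{93573879}{45067}$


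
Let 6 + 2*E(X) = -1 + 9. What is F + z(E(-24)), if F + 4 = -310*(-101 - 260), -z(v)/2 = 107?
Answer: 111692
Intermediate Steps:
E(X) = 1 (E(X) = -3 + (-1 + 9)/2 = -3 + (½)*8 = -3 + 4 = 1)
z(v) = -214 (z(v) = -2*107 = -214)
F = 111906 (F = -4 - 310*(-101 - 260) = -4 - 310*(-361) = -4 + 111910 = 111906)
F + z(E(-24)) = 111906 - 214 = 111692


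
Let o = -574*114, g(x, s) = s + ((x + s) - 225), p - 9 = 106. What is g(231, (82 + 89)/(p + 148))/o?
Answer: -160/1434139 ≈ -0.00011157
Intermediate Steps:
p = 115 (p = 9 + 106 = 115)
g(x, s) = -225 + x + 2*s (g(x, s) = s + ((s + x) - 225) = s + (-225 + s + x) = -225 + x + 2*s)
o = -65436
g(231, (82 + 89)/(p + 148))/o = (-225 + 231 + 2*((82 + 89)/(115 + 148)))/(-65436) = (-225 + 231 + 2*(171/263))*(-1/65436) = (-225 + 231 + 342/263)*(-1/65436) = (1920/263)*(-1/65436) = -160/1434139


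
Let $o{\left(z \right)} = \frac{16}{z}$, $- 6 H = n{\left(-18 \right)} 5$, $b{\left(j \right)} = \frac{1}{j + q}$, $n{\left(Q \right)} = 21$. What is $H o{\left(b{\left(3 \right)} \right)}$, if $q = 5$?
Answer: $-2240$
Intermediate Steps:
$b{\left(j \right)} = \frac{1}{5 + j}$ ($b{\left(j \right)} = \frac{1}{j + 5} = \frac{1}{5 + j}$)
$H = - \frac{35}{2}$ ($H = - \frac{21 \cdot 5}{6} = \left(- \frac{1}{6}\right) 105 = - \frac{35}{2} \approx -17.5$)
$H o{\left(b{\left(3 \right)} \right)} = - \frac{35 \frac{16}{\frac{1}{5 + 3}}}{2} = - \frac{35 \frac{16}{\frac{1}{8}}}{2} = - \frac{35 \cdot 16 \frac{1}{\frac{1}{8}}}{2} = - \frac{35 \cdot 16 \cdot 8}{2} = \left(- \frac{35}{2}\right) 128 = -2240$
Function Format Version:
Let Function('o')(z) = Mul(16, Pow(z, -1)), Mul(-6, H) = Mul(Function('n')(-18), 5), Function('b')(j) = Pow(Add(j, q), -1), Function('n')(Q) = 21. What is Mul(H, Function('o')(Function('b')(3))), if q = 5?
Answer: -2240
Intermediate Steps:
Function('b')(j) = Pow(Add(5, j), -1) (Function('b')(j) = Pow(Add(j, 5), -1) = Pow(Add(5, j), -1))
H = Rational(-35, 2) (H = Mul(Rational(-1, 6), Mul(21, 5)) = Mul(Rational(-1, 6), 105) = Rational(-35, 2) ≈ -17.500)
Mul(H, Function('o')(Function('b')(3))) = Mul(Rational(-35, 2), Mul(16, Pow(Pow(Add(5, 3), -1), -1))) = Mul(Rational(-35, 2), Mul(16, Pow(Pow(8, -1), -1))) = Mul(Rational(-35, 2), Mul(16, Pow(Rational(1, 8), -1))) = Mul(Rational(-35, 2), Mul(16, 8)) = Mul(Rational(-35, 2), 128) = -2240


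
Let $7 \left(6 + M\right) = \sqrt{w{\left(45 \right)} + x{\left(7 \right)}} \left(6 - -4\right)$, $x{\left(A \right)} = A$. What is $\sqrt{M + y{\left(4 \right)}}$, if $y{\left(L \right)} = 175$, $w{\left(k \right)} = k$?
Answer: $\frac{\sqrt{8281 + 140 \sqrt{13}}}{7} \approx 13.39$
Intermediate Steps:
$M = -6 + \frac{20 \sqrt{13}}{7}$ ($M = -6 + \frac{\sqrt{45 + 7} \left(6 - -4\right)}{7} = -6 + \frac{\sqrt{52} \left(6 + 4\right)}{7} = -6 + \frac{2 \sqrt{13} \cdot 10}{7} = -6 + \frac{20 \sqrt{13}}{7} \approx 4.3016$)
$\sqrt{M + y{\left(4 \right)}} = \sqrt{\left(-6 + \frac{20 \sqrt{13}}{7}\right) + 175} = \sqrt{169 + \frac{20 \sqrt{13}}{7}}$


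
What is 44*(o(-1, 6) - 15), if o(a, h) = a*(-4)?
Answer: -484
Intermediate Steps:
o(a, h) = -4*a
44*(o(-1, 6) - 15) = 44*(-4*(-1) - 15) = 44*(4 - 15) = 44*(-11) = -484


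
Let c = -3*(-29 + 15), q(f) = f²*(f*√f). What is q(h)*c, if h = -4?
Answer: -5376*I ≈ -5376.0*I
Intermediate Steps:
q(f) = f^(7/2) (q(f) = f²*f^(3/2) = f^(7/2))
c = 42 (c = -3*(-14) = 42)
q(h)*c = (-4)^(7/2)*42 = -128*I*42 = -5376*I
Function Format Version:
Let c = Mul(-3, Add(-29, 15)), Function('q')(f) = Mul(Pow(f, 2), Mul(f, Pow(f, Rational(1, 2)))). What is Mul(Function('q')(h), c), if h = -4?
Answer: Mul(-5376, I) ≈ Mul(-5376.0, I)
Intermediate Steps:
Function('q')(f) = Pow(f, Rational(7, 2)) (Function('q')(f) = Mul(Pow(f, 2), Pow(f, Rational(3, 2))) = Pow(f, Rational(7, 2)))
c = 42 (c = Mul(-3, -14) = 42)
Mul(Function('q')(h), c) = Mul(Pow(-4, Rational(7, 2)), 42) = Mul(Mul(-128, I), 42) = Mul(-5376, I)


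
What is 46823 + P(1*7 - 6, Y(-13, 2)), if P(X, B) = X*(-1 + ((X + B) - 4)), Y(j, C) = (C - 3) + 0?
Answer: 46818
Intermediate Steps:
Y(j, C) = -3 + C (Y(j, C) = (-3 + C) + 0 = -3 + C)
P(X, B) = X*(-5 + B + X) (P(X, B) = X*(-1 + ((B + X) - 4)) = X*(-1 + (-4 + B + X)) = X*(-5 + B + X))
46823 + P(1*7 - 6, Y(-13, 2)) = 46823 + (1*7 - 6)*(-5 + (-3 + 2) + (1*7 - 6)) = 46823 + (7 - 6)*(-5 - 1 + (7 - 6)) = 46823 + 1*(-5 - 1 + 1) = 46823 + 1*(-5) = 46823 - 5 = 46818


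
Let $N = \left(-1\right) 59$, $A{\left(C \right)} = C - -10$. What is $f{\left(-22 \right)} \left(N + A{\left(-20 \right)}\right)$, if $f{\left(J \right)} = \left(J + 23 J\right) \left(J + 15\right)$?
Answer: $-255024$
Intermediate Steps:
$A{\left(C \right)} = 10 + C$ ($A{\left(C \right)} = C + 10 = 10 + C$)
$f{\left(J \right)} = 24 J \left(15 + J\right)$
$N = -59$
$f{\left(-22 \right)} \left(N + A{\left(-20 \right)}\right) = 24 \left(-22\right) \left(15 - 22\right) \left(-59 + \left(10 - 20\right)\right) = 24 \left(-22\right) \left(-7\right) \left(-59 - 10\right) = 3696 \left(-69\right) = -255024$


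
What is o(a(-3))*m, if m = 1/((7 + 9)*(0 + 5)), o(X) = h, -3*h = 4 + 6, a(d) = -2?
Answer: -1/24 ≈ -0.041667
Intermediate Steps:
h = -10/3 (h = -(4 + 6)/3 = -1/3*10 = -10/3 ≈ -3.3333)
o(X) = -10/3
m = 1/80 (m = 1/(16*5) = 1/80 ≈ 0.012500)
o(a(-3))*m = -10/3*1/80 = -1/24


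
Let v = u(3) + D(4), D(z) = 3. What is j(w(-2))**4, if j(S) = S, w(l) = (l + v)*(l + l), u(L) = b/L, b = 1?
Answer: 65536/81 ≈ 809.09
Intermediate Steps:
u(L) = 1/L
v = 10/3 (v = 1/3 + 3 = 10/3 ≈ 3.3333)
w(l) = 2*l*(10/3 + l) (w(l) = (l + 10/3)*(l + l) = (10/3 + l)*(2*l) = 2*l*(10/3 + l))
j(w(-2))**4 = ((2/3)*(-2)*(10 + 3*(-2)))**4 = ((2/3)*(-2)*(10 - 6))**4 = ((2/3)*(-2)*4)**4 = (-16/3)**4 = 65536/81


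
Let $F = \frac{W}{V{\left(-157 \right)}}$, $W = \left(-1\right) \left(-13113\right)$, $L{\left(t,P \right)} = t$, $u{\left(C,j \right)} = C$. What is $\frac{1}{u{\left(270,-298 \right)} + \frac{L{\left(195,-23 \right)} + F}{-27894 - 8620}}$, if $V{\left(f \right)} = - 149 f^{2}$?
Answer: $\frac{67052502157}{18103817500599} \approx 0.0037038$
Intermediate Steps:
$W = 13113$
$F = - \frac{13113}{3672701}$ ($F = \frac{13113}{\left(-149\right) \left(-157\right)^{2}} = \frac{13113}{\left(-149\right) 24649} = \frac{13113}{-3672701} = 13113 \left(- \frac{1}{3672701}\right) = - \frac{13113}{3672701} \approx -0.0035704$)
$\frac{1}{u{\left(270,-298 \right)} + \frac{L{\left(195,-23 \right)} + F}{-27894 - 8620}} = \frac{1}{270 + \frac{195 - \frac{13113}{3672701}}{-27894 - 8620}} = \frac{1}{270 + \frac{716163582}{3672701 \left(-36514\right)}} = \frac{1}{270 + \frac{716163582}{3672701} \left(- \frac{1}{36514}\right)} = \frac{1}{270 - \frac{358081791}{67052502157}} = \frac{1}{\frac{18103817500599}{67052502157}} = \frac{67052502157}{18103817500599}$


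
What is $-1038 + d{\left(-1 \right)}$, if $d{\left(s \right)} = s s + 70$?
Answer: $-967$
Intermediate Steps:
$d{\left(s \right)} = 70 + s^{2}$ ($d{\left(s \right)} = s^{2} + 70 = 70 + s^{2}$)
$-1038 + d{\left(-1 \right)} = -1038 + \left(70 + \left(-1\right)^{2}\right) = -1038 + \left(70 + 1\right) = -1038 + 71 = -967$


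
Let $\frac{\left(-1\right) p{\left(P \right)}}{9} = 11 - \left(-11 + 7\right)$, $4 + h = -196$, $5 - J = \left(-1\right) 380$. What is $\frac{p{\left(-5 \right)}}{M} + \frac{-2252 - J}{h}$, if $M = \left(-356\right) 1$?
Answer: $\frac{241443}{17800} \approx 13.564$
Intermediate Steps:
$M = -356$
$J = 385$ ($J = 5 - \left(-1\right) 380 = 5 - -380 = 5 + 380 = 385$)
$h = -200$ ($h = -4 - 196 = -200$)
$p{\left(P \right)} = -135$ ($p{\left(P \right)} = - 9 \left(11 - \left(-11 + 7\right)\right) = - 9 \left(11 - -4\right) = - 9 \left(11 + 4\right) = \left(-9\right) 15 = -135$)
$\frac{p{\left(-5 \right)}}{M} + \frac{-2252 - J}{h} = - \frac{135}{-356} + \frac{-2252 - 385}{-200} = \left(-135\right) \left(- \frac{1}{356}\right) + \left(-2252 - 385\right) \left(- \frac{1}{200}\right) = \frac{135}{356} - - \frac{2637}{200} = \frac{135}{356} + \frac{2637}{200} = \frac{241443}{17800}$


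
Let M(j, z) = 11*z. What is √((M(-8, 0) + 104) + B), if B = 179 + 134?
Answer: √417 ≈ 20.421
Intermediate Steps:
B = 313
√((M(-8, 0) + 104) + B) = √((11*0 + 104) + 313) = √((0 + 104) + 313) = √(104 + 313) = √417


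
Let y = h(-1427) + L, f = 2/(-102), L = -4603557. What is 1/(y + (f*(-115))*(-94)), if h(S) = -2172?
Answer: -51/234902989 ≈ -2.1711e-7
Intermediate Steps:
f = -1/51 (f = 2*(-1/102) = -1/51 ≈ -0.019608)
y = -4605729 (y = -2172 - 4603557 = -4605729)
1/(y + (f*(-115))*(-94)) = 1/(-4605729 - 1/51*(-115)*(-94)) = 1/(-4605729 + (115/51)*(-94)) = 1/(-4605729 - 10810/51) = 1/(-234902989/51) = -51/234902989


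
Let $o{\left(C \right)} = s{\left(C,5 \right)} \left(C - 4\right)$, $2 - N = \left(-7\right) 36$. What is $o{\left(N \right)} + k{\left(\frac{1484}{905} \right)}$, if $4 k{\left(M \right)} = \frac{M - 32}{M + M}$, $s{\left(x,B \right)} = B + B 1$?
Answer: $\frac{7413131}{2968} \approx 2497.7$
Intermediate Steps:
$s{\left(x,B \right)} = 2 B$ ($s{\left(x,B \right)} = B + B = 2 B$)
$k{\left(M \right)} = \frac{-32 + M}{8 M}$ ($k{\left(M \right)} = \frac{\left(M - 32\right) \frac{1}{M + M}}{4} = \frac{\left(-32 + M\right) \frac{1}{2 M}}{4} = \frac{\frac{1}{2} \frac{1}{M} \left(-32 + M\right)}{4} = \frac{-32 + M}{8 M}$)
$N = 254$ ($N = 2 - \left(-7\right) 36 = 2 - -252 = 2 + 252 = 254$)
$o{\left(C \right)} = -40 + 10 C$ ($o{\left(C \right)} = 2 \cdot 5 \left(C - 4\right) = 10 \left(-4 + C\right) = -40 + 10 C$)
$o{\left(N \right)} + k{\left(\frac{1484}{905} \right)} = \left(-40 + 10 \cdot 254\right) + \frac{-32 + \frac{1484}{905}}{8 \cdot \frac{1484}{905}} = \left(-40 + 2540\right) + \frac{-32 + 1484 \cdot \frac{1}{905}}{8 \cdot 1484 \cdot \frac{1}{905}} = 2500 + \frac{-32 + \frac{1484}{905}}{8 \cdot \frac{1484}{905}} = 2500 + \frac{1}{8} \cdot \frac{905}{1484} \left(- \frac{27476}{905}\right) = 2500 - \frac{6869}{2968} = \frac{7413131}{2968}$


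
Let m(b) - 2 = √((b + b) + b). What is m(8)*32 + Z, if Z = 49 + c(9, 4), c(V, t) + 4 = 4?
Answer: 113 + 64*√6 ≈ 269.77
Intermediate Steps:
c(V, t) = 0 (c(V, t) = -4 + 4 = 0)
Z = 49 (Z = 49 + 0 = 49)
m(b) = 2 + √3*√b (m(b) = 2 + √((b + b) + b) = 2 + √(2*b + b) = 2 + √(3*b) = 2 + √3*√b)
m(8)*32 + Z = (2 + √3*√8)*32 + 49 = (2 + √3*(2*√2))*32 + 49 = (2 + 2*√6)*32 + 49 = (64 + 64*√6) + 49 = 113 + 64*√6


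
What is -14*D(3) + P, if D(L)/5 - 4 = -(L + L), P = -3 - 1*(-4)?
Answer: 141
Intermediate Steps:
P = 1 (P = -3 + 4 = 1)
D(L) = 20 - 10*L (D(L) = 20 + 5*(-(L + L)) = 20 + 5*(-2*L) = 20 - 10*L)
-14*D(3) + P = -14*(20 - 10*3) + 1 = -14*(20 - 30) + 1 = -14*(-10) + 1 = 140 + 1 = 141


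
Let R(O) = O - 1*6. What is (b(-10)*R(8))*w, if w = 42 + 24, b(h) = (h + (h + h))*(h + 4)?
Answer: 23760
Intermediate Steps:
b(h) = 3*h*(4 + h) (b(h) = (h + 2*h)*(4 + h) = (3*h)*(4 + h) = 3*h*(4 + h))
w = 66
R(O) = -6 + O (R(O) = O - 6 = -6 + O)
(b(-10)*R(8))*w = ((3*(-10)*(4 - 10))*(-6 + 8))*66 = ((3*(-10)*(-6))*2)*66 = (180*2)*66 = 360*66 = 23760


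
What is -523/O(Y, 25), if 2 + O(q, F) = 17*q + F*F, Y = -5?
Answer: -523/538 ≈ -0.97212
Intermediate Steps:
O(q, F) = -2 + F**2 + 17*q (O(q, F) = -2 + (17*q + F*F) = -2 + (17*q + F**2) = -2 + (F**2 + 17*q) = -2 + F**2 + 17*q)
-523/O(Y, 25) = -523/(-2 + 25**2 + 17*(-5)) = -523/(-2 + 625 - 85) = -523/538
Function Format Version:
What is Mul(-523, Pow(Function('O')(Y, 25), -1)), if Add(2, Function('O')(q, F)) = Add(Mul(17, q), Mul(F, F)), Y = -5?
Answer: Rational(-523, 538) ≈ -0.97212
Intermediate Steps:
Function('O')(q, F) = Add(-2, Pow(F, 2), Mul(17, q)) (Function('O')(q, F) = Add(-2, Add(Mul(17, q), Mul(F, F))) = Add(-2, Add(Mul(17, q), Pow(F, 2))) = Add(-2, Add(Pow(F, 2), Mul(17, q))) = Add(-2, Pow(F, 2), Mul(17, q)))
Mul(-523, Pow(Function('O')(Y, 25), -1)) = Mul(-523, Pow(Add(-2, Pow(25, 2), Mul(17, -5)), -1)) = Mul(-523, Pow(Add(-2, 625, -85), -1)) = Mul(-523, Pow(538, -1)) = Mul(-523, Rational(1, 538)) = Rational(-523, 538)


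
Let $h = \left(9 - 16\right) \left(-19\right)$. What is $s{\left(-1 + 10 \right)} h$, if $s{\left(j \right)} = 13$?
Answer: $1729$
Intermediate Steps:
$h = 133$ ($h = \left(-7\right) \left(-19\right) = 133$)
$s{\left(-1 + 10 \right)} h = 13 \cdot 133 = 1729$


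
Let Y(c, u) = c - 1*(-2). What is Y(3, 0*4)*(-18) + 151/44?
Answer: -3809/44 ≈ -86.568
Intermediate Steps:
Y(c, u) = 2 + c (Y(c, u) = c + 2 = 2 + c)
Y(3, 0*4)*(-18) + 151/44 = (2 + 3)*(-18) + 151/44 = 5*(-18) + 151*(1/44) = -90 + 151/44 = -3809/44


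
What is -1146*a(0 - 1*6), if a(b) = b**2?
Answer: -41256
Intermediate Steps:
-1146*a(0 - 1*6) = -1146*(0 - 1*6)**2 = -1146*(0 - 6)**2 = -1146*(-6)**2 = -1146*36 = -41256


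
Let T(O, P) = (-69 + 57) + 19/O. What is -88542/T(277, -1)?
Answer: 24526134/3305 ≈ 7420.9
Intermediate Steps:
T(O, P) = -12 + 19/O
-88542/T(277, -1) = -88542/(-12 + 19/277) = -88542/(-3305/277) = -88542*(-277/3305) = 24526134/3305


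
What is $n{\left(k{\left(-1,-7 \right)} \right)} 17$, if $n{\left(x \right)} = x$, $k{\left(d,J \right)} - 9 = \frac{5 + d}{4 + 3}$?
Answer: $\frac{1139}{7} \approx 162.71$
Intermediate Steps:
$k{\left(d,J \right)} = \frac{68}{7} + \frac{d}{7}$ ($k{\left(d,J \right)} = 9 + \frac{5 + d}{4 + 3} = 9 + \frac{5 + d}{7} = 9 + \left(5 + d\right) \frac{1}{7} = 9 + \left(\frac{5}{7} + \frac{d}{7}\right) = \frac{68}{7} + \frac{d}{7}$)
$n{\left(k{\left(-1,-7 \right)} \right)} 17 = \left(\frac{68}{7} + \frac{1}{7} \left(-1\right)\right) 17 = \left(\frac{68}{7} - \frac{1}{7}\right) 17 = \frac{67}{7} \cdot 17 = \frac{1139}{7}$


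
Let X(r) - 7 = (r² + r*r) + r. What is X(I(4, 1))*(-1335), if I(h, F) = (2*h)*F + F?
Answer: -237630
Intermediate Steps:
I(h, F) = F + 2*F*h (I(h, F) = 2*F*h + F = F + 2*F*h)
X(r) = 7 + r + 2*r² (X(r) = 7 + ((r² + r*r) + r) = 7 + ((r² + r²) + r) = 7 + (2*r² + r) = 7 + (r + 2*r²) = 7 + r + 2*r²)
X(I(4, 1))*(-1335) = (7 + 1*(1 + 2*4) + 2*(1*(1 + 2*4))²)*(-1335) = (7 + 1*(1 + 8) + 2*(1*(1 + 8))²)*(-1335) = (7 + 1*9 + 2*(1*9)²)*(-1335) = (7 + 9 + 2*9²)*(-1335) = (7 + 9 + 2*81)*(-1335) = (7 + 9 + 162)*(-1335) = 178*(-1335) = -237630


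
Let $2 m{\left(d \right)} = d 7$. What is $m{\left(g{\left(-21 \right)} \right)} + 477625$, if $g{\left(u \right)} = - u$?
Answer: $\frac{955397}{2} \approx 4.777 \cdot 10^{5}$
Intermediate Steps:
$m{\left(d \right)} = \frac{7 d}{2}$ ($m{\left(d \right)} = \frac{d 7}{2} = \frac{7 d}{2}$)
$m{\left(g{\left(-21 \right)} \right)} + 477625 = \frac{7 \left(\left(-1\right) \left(-21\right)\right)}{2} + 477625 = \frac{7}{2} \cdot 21 + 477625 = \frac{147}{2} + 477625 = \frac{955397}{2}$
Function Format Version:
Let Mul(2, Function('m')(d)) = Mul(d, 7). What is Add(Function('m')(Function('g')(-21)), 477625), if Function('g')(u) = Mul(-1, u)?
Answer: Rational(955397, 2) ≈ 4.7770e+5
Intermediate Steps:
Function('m')(d) = Mul(Rational(7, 2), d) (Function('m')(d) = Mul(Rational(1, 2), Mul(d, 7)) = Mul(Rational(1, 2), Mul(7, d)) = Mul(Rational(7, 2), d))
Add(Function('m')(Function('g')(-21)), 477625) = Add(Mul(Rational(7, 2), Mul(-1, -21)), 477625) = Add(Mul(Rational(7, 2), 21), 477625) = Add(Rational(147, 2), 477625) = Rational(955397, 2)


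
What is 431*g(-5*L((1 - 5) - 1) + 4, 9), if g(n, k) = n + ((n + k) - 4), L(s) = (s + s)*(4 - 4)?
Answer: 5603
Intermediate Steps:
L(s) = 0 (L(s) = (2*s)*0 = 0)
g(n, k) = -4 + k + 2*n (g(n, k) = n + ((k + n) - 4) = n + (-4 + k + n) = -4 + k + 2*n)
431*g(-5*L((1 - 5) - 1) + 4, 9) = 431*(-4 + 9 + 2*(-5*0 + 4)) = 431*(-4 + 9 + 2*(0 + 4)) = 431*(-4 + 9 + 2*4) = 431*(-4 + 9 + 8) = 431*13 = 5603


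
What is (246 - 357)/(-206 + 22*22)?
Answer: -111/278 ≈ -0.39928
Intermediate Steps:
(246 - 357)/(-206 + 22*22) = -111/(-206 + 484) = -111/278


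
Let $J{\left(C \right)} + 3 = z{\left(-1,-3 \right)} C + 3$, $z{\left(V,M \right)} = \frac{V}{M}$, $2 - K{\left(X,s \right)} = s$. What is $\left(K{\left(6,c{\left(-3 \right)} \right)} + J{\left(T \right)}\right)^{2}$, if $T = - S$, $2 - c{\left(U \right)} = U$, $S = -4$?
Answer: $\frac{25}{9} \approx 2.7778$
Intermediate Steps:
$c{\left(U \right)} = 2 - U$
$K{\left(X,s \right)} = 2 - s$
$T = 4$ ($T = \left(-1\right) \left(-4\right) = 4$)
$J{\left(C \right)} = \frac{C}{3}$ ($J{\left(C \right)} = -3 + \left(- \frac{1}{-3} C + 3\right) = -3 + \left(\left(-1\right) \left(- \frac{1}{3}\right) C + 3\right) = -3 + \left(\frac{C}{3} + 3\right) = -3 + \left(3 + \frac{C}{3}\right) = \frac{C}{3}$)
$\left(K{\left(6,c{\left(-3 \right)} \right)} + J{\left(T \right)}\right)^{2} = \left(\left(2 - \left(2 - -3\right)\right) + \frac{1}{3} \cdot 4\right)^{2} = \left(\left(2 - \left(2 + 3\right)\right) + \frac{4}{3}\right)^{2} = \left(\left(2 - 5\right) + \frac{4}{3}\right)^{2} = \left(-3 + \frac{4}{3}\right)^{2} = \left(- \frac{5}{3}\right)^{2} = \frac{25}{9}$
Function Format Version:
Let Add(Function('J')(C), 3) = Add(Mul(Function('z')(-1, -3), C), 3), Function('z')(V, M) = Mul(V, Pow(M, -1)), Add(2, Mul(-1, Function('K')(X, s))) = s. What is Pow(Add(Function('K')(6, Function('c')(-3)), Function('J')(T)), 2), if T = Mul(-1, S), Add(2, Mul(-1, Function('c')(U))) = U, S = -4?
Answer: Rational(25, 9) ≈ 2.7778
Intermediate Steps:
Function('c')(U) = Add(2, Mul(-1, U))
Function('K')(X, s) = Add(2, Mul(-1, s))
T = 4 (T = Mul(-1, -4) = 4)
Function('J')(C) = Mul(Rational(1, 3), C) (Function('J')(C) = Add(-3, Add(Mul(Mul(-1, Pow(-3, -1)), C), 3)) = Add(-3, Add(Mul(Mul(-1, Rational(-1, 3)), C), 3)) = Add(-3, Add(Mul(Rational(1, 3), C), 3)) = Add(-3, Add(3, Mul(Rational(1, 3), C))) = Mul(Rational(1, 3), C))
Pow(Add(Function('K')(6, Function('c')(-3)), Function('J')(T)), 2) = Pow(Add(Add(2, Mul(-1, Add(2, Mul(-1, -3)))), Mul(Rational(1, 3), 4)), 2) = Pow(Add(Add(2, Mul(-1, Add(2, 3))), Rational(4, 3)), 2) = Pow(Add(Add(2, Mul(-1, 5)), Rational(4, 3)), 2) = Pow(Add(Add(2, -5), Rational(4, 3)), 2) = Pow(Add(-3, Rational(4, 3)), 2) = Pow(Rational(-5, 3), 2) = Rational(25, 9)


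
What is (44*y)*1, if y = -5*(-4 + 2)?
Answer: 440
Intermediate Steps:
y = 10 (y = -5*(-2) = 10)
(44*y)*1 = (44*10)*1 = 440*1 = 440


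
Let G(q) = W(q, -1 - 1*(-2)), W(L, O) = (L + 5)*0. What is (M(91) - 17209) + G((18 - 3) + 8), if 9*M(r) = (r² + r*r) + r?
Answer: -46076/3 ≈ -15359.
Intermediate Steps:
W(L, O) = 0 (W(L, O) = (5 + L)*0 = 0)
M(r) = r/9 + 2*r²/9 (M(r) = ((r² + r*r) + r)/9 = ((r² + r²) + r)/9 = (2*r² + r)/9 = (r + 2*r²)/9 = r/9 + 2*r²/9)
G(q) = 0
(M(91) - 17209) + G((18 - 3) + 8) = ((⅑)*91*(1 + 2*91) - 17209) + 0 = ((⅑)*91*(1 + 182) - 17209) + 0 = ((⅑)*91*183 - 17209) + 0 = (5551/3 - 17209) + 0 = -46076/3 + 0 = -46076/3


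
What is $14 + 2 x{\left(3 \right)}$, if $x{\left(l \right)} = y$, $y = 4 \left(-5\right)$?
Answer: $-26$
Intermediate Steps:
$y = -20$
$x{\left(l \right)} = -20$
$14 + 2 x{\left(3 \right)} = 14 + 2 \left(-20\right) = 14 - 40 = -26$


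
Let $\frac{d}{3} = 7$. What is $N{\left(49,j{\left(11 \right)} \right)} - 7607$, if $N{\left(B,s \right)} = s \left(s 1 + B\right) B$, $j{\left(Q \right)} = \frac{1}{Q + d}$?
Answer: $- \frac{7712687}{1024} \approx -7531.9$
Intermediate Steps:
$d = 21$ ($d = 3 \cdot 7 = 21$)
$j{\left(Q \right)} = \frac{1}{21 + Q}$ ($j{\left(Q \right)} = \frac{1}{Q + 21} = \frac{1}{21 + Q}$)
$N{\left(B,s \right)} = B s \left(B + s\right)$ ($N{\left(B,s \right)} = s \left(s + B\right) B = s \left(B + s\right) B = B s \left(B + s\right)$)
$N{\left(49,j{\left(11 \right)} \right)} - 7607 = \frac{49 \left(49 + \frac{1}{21 + 11}\right)}{21 + 11} - 7607 = \frac{49 \left(49 + \frac{1}{32}\right)}{32} - 7607 = 49 \cdot \frac{1}{32} \left(49 + \frac{1}{32}\right) - 7607 = 49 \cdot \frac{1}{32} \cdot \frac{1569}{32} - 7607 = \frac{76881}{1024} - 7607 = - \frac{7712687}{1024}$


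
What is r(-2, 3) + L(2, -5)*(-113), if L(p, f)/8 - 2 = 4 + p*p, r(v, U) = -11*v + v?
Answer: -9020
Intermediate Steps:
r(v, U) = -10*v
L(p, f) = 48 + 8*p² (L(p, f) = 16 + 8*(4 + p*p) = 16 + 8*(4 + p²) = 16 + (32 + 8*p²) = 48 + 8*p²)
r(-2, 3) + L(2, -5)*(-113) = -10*(-2) + (48 + 8*2²)*(-113) = 20 + (48 + 8*4)*(-113) = 20 + (48 + 32)*(-113) = 20 + 80*(-113) = 20 - 9040 = -9020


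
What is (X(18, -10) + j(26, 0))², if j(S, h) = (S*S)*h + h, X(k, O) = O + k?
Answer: 64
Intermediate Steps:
j(S, h) = h + h*S² (j(S, h) = S²*h + h = h*S² + h = h + h*S²)
(X(18, -10) + j(26, 0))² = ((-10 + 18) + 0*(1 + 26²))² = (8 + 0*(1 + 676))² = (8 + 0*677)² = (8 + 0)² = 8² = 64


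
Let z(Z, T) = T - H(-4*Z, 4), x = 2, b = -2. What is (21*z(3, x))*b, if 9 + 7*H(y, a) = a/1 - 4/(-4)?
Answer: -108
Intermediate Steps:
H(y, a) = -8/7 + a/7 (H(y, a) = -9/7 + (a/1 - 4/(-4))/7 = -9/7 + (a*1 - 4*(-¼))/7 = -9/7 + (a + 1)/7 = -9/7 + (1 + a)/7 = -9/7 + (⅐ + a/7) = -8/7 + a/7)
z(Z, T) = 4/7 + T (z(Z, T) = T - (-8/7 + (⅐)*4) = T - (-8/7 + 4/7) = T - 1*(-4/7) = T + 4/7 = 4/7 + T)
(21*z(3, x))*b = (21*(4/7 + 2))*(-2) = (21*(18/7))*(-2) = 54*(-2) = -108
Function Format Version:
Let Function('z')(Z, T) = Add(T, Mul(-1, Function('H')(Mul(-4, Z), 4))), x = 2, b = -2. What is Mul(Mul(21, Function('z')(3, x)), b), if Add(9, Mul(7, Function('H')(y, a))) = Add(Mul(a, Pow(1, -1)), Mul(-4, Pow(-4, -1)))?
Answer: -108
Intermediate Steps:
Function('H')(y, a) = Add(Rational(-8, 7), Mul(Rational(1, 7), a)) (Function('H')(y, a) = Add(Rational(-9, 7), Mul(Rational(1, 7), Add(Mul(a, Pow(1, -1)), Mul(-4, Pow(-4, -1))))) = Add(Rational(-9, 7), Mul(Rational(1, 7), Add(Mul(a, 1), Mul(-4, Rational(-1, 4))))) = Add(Rational(-9, 7), Mul(Rational(1, 7), Add(a, 1))) = Add(Rational(-9, 7), Mul(Rational(1, 7), Add(1, a))) = Add(Rational(-9, 7), Add(Rational(1, 7), Mul(Rational(1, 7), a))) = Add(Rational(-8, 7), Mul(Rational(1, 7), a)))
Function('z')(Z, T) = Add(Rational(4, 7), T) (Function('z')(Z, T) = Add(T, Mul(-1, Add(Rational(-8, 7), Mul(Rational(1, 7), 4)))) = Add(T, Mul(-1, Add(Rational(-8, 7), Rational(4, 7)))) = Add(T, Mul(-1, Rational(-4, 7))) = Add(T, Rational(4, 7)) = Add(Rational(4, 7), T))
Mul(Mul(21, Function('z')(3, x)), b) = Mul(Mul(21, Add(Rational(4, 7), 2)), -2) = Mul(Mul(21, Rational(18, 7)), -2) = Mul(54, -2) = -108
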